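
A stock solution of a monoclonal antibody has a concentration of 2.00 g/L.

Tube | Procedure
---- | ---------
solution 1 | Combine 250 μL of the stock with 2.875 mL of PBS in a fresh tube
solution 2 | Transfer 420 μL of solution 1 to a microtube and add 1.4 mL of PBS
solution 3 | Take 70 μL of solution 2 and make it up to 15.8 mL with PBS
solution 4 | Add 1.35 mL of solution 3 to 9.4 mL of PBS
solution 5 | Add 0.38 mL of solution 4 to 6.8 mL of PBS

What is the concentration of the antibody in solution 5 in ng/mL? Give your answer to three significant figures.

1.09 ng/mL

Step 1: 250 μL + 2.875 mL = 3125 μL total → factor 3125/250 = 12.5
Step 2: 420 μL + 1.4 mL = 1820 μL total → factor 1820/420 = 4.3333
Step 3: 70 μL brought to 15.8 mL → factor 15800/70 = 225.71
Step 4: 1.35 mL + 9.4 mL = 10.75 mL total → factor 10.75/1.35 = 7.963
Step 5: 0.38 mL + 6.8 mL = 7.18 mL total → factor 7.18/0.38 = 18.895
Overall dilution factor = 12.5 × 4.3333 × 225.71 × 7.963 × 18.895 = 1.8395 × 10^6
Final = 2.00 g/L / 1.8395 × 10^6 = 1.087 × 10^-6 g/L = 1.09 ng/mL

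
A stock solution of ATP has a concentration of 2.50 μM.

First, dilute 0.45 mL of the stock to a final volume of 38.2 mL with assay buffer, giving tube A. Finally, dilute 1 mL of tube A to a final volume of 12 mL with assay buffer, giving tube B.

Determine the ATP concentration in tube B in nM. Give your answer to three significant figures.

2.45 nM

Step 1: 0.45 mL brought to 38.2 mL → factor 38.2/0.45 = 84.889
Step 2: 1 mL brought to 12 mL → factor 12/1 = 12
Overall dilution factor = 84.889 × 12 = 1018.7
Final = 2.50 μM / 1018.7 = 0.002454 μM = 2.45 nM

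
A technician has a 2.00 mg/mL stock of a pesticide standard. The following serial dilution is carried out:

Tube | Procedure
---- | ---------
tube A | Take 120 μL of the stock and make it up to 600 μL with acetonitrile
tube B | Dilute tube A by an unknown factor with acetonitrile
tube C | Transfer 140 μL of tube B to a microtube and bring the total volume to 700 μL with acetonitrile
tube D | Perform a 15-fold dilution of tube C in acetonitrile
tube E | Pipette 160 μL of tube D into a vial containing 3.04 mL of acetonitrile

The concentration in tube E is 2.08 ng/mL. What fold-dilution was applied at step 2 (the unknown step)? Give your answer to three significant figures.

128-fold

Step 1: 120 μL brought to 600 μL → factor 600/120 = 5
Step 2: unknown factor x
Step 3: 140 μL brought to 700 μL → factor 700/140 = 5
Step 4: 15-fold → factor 15
Step 5: 160 μL + 3.04 mL = 3200 μL total → factor 3200/160 = 20
Product of known-step factors = 7500
Overall factor = 2.00 mg/mL / (2.08 ng/mL) = 9.6154 × 10^5
x = 9.6154 × 10^5 / 7500 = 128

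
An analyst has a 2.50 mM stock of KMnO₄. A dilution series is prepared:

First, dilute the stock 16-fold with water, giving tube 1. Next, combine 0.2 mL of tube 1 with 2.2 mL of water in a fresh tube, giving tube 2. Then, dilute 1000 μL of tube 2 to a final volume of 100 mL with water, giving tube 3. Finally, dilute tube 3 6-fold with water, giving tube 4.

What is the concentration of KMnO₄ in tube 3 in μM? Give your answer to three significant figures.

0.130 μM

Step 1: 16-fold → factor 16
Step 2: 0.2 mL + 2.2 mL = 2.4 mL total → factor 2.4/0.2 = 12
Step 3: 1000 μL brought to 100 mL → factor 1 × 10^5/1000 = 100
Dilution factor through tube 3 = 16 × 12 × 100 = 19200
[tube 3] = 2.50 mM / 19200 = 0.0001302 mM = 0.130 μM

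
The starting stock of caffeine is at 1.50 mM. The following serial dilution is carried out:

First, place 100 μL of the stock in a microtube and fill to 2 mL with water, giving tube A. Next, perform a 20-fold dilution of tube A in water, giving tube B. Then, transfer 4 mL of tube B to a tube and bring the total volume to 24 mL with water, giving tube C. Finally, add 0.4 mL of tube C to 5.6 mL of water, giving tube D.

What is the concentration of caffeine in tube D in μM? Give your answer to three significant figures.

Step 1: 100 μL brought to 2 mL → factor 2000/100 = 20
Step 2: 20-fold → factor 20
Step 3: 4 mL brought to 24 mL → factor 24/4 = 6
Step 4: 0.4 mL + 5.6 mL = 6 mL total → factor 6/0.4 = 15
Overall dilution factor = 20 × 20 × 6 × 15 = 36000
Final = 1.50 mM / 36000 = 4.167 × 10^-5 mM = 0.0417 μM

0.0417 μM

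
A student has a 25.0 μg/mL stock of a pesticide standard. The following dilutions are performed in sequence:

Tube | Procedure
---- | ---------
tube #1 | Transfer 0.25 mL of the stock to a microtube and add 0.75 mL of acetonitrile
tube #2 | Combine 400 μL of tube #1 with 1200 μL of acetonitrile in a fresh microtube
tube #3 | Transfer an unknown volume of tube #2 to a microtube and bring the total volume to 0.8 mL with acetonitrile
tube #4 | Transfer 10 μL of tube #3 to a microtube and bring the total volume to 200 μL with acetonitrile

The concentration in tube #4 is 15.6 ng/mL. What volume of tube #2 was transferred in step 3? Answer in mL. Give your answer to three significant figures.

0.160 mL

Step 1: 0.25 mL + 0.75 mL = 1 mL total → factor 1/0.25 = 4
Step 2: 400 μL + 1200 μL = 1600 μL total → factor 1600/400 = 4
Step 3: v brought to 0.8 mL → factor = 0.8 mL/v
Step 4: 10 μL brought to 200 μL → factor 200/10 = 20
Product of known-step factors = 320
Overall factor = 25.0 μg/mL / (15.6 ng/mL) = 1602.6
Step-3 factor = 1602.6 / 320 = 5.008
v = 0.8 mL / 5.008 = 0.160 mL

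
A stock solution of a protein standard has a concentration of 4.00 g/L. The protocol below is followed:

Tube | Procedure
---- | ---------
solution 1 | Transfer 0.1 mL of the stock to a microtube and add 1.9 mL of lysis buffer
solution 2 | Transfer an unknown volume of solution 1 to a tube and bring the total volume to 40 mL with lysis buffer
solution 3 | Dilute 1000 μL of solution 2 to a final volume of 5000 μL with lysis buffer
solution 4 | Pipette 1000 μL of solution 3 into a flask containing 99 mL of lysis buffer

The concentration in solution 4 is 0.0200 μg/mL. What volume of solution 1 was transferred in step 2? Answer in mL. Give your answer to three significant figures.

2.00 mL

Step 1: 0.1 mL + 1.9 mL = 2 mL total → factor 2/0.1 = 20
Step 2: v brought to 40 mL → factor = 40 mL/v
Step 3: 1000 μL brought to 5000 μL → factor 5000/1000 = 5
Step 4: 1000 μL + 99 mL = 1 × 10^5 μL total → factor 1 × 10^5/1000 = 100
Product of known-step factors = 10000
Overall factor = 4.00 g/L / (0.0200 μg/mL) = 2 × 10^5
Step-2 factor = 2 × 10^5 / 10000 = 20
v = 40 mL / 20 = 2.00 mL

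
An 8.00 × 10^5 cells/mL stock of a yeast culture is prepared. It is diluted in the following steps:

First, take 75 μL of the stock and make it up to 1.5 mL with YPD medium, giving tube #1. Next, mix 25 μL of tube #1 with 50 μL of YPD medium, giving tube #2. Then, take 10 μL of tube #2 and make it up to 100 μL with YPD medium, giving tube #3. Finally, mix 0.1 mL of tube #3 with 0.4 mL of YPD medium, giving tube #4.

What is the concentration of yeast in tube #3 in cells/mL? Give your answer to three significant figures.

1.33 × 10^3 cells/mL

Step 1: 75 μL brought to 1.5 mL → factor 1500/75 = 20
Step 2: 25 μL + 50 μL = 75 μL total → factor 75/25 = 3
Step 3: 10 μL brought to 100 μL → factor 100/10 = 10
Dilution factor through tube #3 = 20 × 3 × 10 = 600
[tube #3] = 8.00 × 10^5 cells/mL / 600 = 1.33 × 10^3 cells/mL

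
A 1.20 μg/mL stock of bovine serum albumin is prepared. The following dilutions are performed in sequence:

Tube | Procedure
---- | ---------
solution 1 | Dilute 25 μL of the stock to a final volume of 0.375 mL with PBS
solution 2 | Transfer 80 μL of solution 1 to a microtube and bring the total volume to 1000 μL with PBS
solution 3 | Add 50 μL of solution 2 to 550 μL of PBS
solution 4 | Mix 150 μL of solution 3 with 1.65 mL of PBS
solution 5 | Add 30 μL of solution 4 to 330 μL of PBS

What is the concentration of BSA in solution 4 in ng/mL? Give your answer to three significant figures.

Step 1: 25 μL brought to 0.375 mL → factor 375/25 = 15
Step 2: 80 μL brought to 1000 μL → factor 1000/80 = 12.5
Step 3: 50 μL + 550 μL = 600 μL total → factor 600/50 = 12
Step 4: 150 μL + 1.65 mL = 1800 μL total → factor 1800/150 = 12
Dilution factor through solution 4 = 15 × 12.5 × 12 × 12 = 27000
[solution 4] = 1.20 μg/mL / 27000 = 4.444 × 10^-5 μg/mL = 0.0444 ng/mL

0.0444 ng/mL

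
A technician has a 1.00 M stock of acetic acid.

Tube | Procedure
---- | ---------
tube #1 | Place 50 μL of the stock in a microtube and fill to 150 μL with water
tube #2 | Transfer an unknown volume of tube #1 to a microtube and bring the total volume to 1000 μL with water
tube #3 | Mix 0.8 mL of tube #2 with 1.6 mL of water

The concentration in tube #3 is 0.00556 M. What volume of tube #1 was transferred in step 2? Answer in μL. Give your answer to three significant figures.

50.0 μL

Step 1: 50 μL brought to 150 μL → factor 150/50 = 3
Step 2: v brought to 1000 μL → factor = 1000 μL/v
Step 3: 0.8 mL + 1.6 mL = 2.4 mL total → factor 2.4/0.8 = 3
Product of known-step factors = 9
Overall factor = 1.00 M / (0.00556 M) = 179.86
Step-2 factor = 179.86 / 9 = 19.984
v = 1000 μL / 19.984 = 50.0 μL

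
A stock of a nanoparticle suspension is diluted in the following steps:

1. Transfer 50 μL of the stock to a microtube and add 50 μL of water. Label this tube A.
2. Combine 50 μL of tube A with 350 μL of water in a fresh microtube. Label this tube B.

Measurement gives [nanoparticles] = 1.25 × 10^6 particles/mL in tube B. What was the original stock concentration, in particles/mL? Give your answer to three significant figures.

Step 1: 50 μL + 50 μL = 100 μL total → factor 100/50 = 2
Step 2: 50 μL + 350 μL = 400 μL total → factor 400/50 = 8
Overall dilution factor = 2 × 8 = 16
Stock = 1.25 × 10^6 particles/mL × 16 = 2.00 × 10^7 particles/mL

2.00 × 10^7 particles/mL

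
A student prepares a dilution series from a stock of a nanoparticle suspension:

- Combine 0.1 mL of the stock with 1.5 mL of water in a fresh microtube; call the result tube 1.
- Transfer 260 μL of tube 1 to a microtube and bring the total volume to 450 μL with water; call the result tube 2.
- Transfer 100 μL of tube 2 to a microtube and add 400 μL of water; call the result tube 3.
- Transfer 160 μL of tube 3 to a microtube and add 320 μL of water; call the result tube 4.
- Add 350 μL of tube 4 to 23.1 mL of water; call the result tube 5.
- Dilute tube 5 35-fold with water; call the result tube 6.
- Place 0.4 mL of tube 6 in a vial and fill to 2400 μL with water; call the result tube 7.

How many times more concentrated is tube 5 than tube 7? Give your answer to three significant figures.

Step 1: 0.1 mL + 1.5 mL = 1.6 mL total → factor 1.6/0.1 = 16
Step 2: 260 μL brought to 450 μL → factor 450/260 = 1.7308
Step 3: 100 μL + 400 μL = 500 μL total → factor 500/100 = 5
Step 4: 160 μL + 320 μL = 480 μL total → factor 480/160 = 3
Step 5: 350 μL + 23.1 mL = 23450 μL total → factor 23450/350 = 67
Step 6: 35-fold → factor 35
Step 7: 0.4 mL brought to 2400 μL → factor 2.4/0.4 = 6
Dilution factor to tube 5 = 27831; to tube 7 = 5.8445 × 10^6
[tube 5]/[tube 7] = (factor to tube 7)/(factor to tube 5) = 5.8445 × 10^6/27831 = 210

210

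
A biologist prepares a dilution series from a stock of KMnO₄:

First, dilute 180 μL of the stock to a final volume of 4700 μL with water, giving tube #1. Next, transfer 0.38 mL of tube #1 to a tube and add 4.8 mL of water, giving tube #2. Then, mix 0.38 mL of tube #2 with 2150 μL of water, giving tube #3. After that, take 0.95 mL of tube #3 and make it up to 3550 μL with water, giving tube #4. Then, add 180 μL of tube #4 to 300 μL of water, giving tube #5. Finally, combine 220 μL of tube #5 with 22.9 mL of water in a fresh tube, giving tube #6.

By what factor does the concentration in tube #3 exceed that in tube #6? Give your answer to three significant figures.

1.05 × 10^3

Step 1: 180 μL brought to 4700 μL → factor 4700/180 = 26.111
Step 2: 0.38 mL + 4.8 mL = 5.18 mL total → factor 5.18/0.38 = 13.632
Step 3: 0.38 mL + 2150 μL = 2.53 mL total → factor 2.53/0.38 = 6.6579
Step 4: 0.95 mL brought to 3550 μL → factor 3.55/0.95 = 3.7368
Step 5: 180 μL + 300 μL = 480 μL total → factor 480/180 = 2.6667
Step 6: 220 μL + 22.9 mL = 23120 μL total → factor 23120/220 = 105.09
Dilution factor to tube #3 = 2369.8; to tube #6 = 2.4817 × 10^6
[tube #3]/[tube #6] = (factor to tube #6)/(factor to tube #3) = 2.4817 × 10^6/2369.8 = 1.05 × 10^3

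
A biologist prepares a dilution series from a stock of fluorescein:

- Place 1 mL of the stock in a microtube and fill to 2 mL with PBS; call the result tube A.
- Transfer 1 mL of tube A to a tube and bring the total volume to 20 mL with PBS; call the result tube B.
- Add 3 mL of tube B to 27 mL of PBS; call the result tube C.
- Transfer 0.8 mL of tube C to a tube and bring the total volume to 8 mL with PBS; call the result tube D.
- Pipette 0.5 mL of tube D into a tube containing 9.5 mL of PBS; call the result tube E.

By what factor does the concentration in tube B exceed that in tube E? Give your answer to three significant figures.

Step 1: 1 mL brought to 2 mL → factor 2/1 = 2
Step 2: 1 mL brought to 20 mL → factor 20/1 = 20
Step 3: 3 mL + 27 mL = 30 mL total → factor 30/3 = 10
Step 4: 0.8 mL brought to 8 mL → factor 8/0.8 = 10
Step 5: 0.5 mL + 9.5 mL = 10 mL total → factor 10/0.5 = 20
Dilution factor to tube B = 40; to tube E = 80000
[tube B]/[tube E] = (factor to tube E)/(factor to tube B) = 80000/40 = 2.00 × 10^3

2.00 × 10^3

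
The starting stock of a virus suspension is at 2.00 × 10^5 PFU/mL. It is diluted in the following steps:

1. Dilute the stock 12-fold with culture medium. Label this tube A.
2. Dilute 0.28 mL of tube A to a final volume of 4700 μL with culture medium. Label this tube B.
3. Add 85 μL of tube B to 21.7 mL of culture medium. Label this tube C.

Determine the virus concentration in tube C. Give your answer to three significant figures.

Step 1: 12-fold → factor 12
Step 2: 0.28 mL brought to 4700 μL → factor 4.7/0.28 = 16.786
Step 3: 85 μL + 21.7 mL = 21785 μL total → factor 21785/85 = 256.29
Overall dilution factor = 12 × 16.786 × 256.29 = 51625
Final = 2.00 × 10^5 PFU/mL / 51625 = 3.87 PFU/mL

3.87 PFU/mL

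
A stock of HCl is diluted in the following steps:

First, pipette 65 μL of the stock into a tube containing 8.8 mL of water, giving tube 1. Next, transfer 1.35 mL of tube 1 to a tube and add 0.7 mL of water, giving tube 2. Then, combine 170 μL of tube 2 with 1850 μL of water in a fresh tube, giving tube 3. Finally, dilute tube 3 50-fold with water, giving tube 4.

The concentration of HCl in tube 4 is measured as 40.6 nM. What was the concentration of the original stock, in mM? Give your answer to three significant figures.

5.00 mM

Step 1: 65 μL + 8.8 mL = 8865 μL total → factor 8865/65 = 136.38
Step 2: 1.35 mL + 0.7 mL = 2.05 mL total → factor 2.05/1.35 = 1.5185
Step 3: 170 μL + 1850 μL = 2020 μL total → factor 2020/170 = 11.882
Step 4: 50-fold → factor 50
Overall dilution factor = 136.38 × 1.5185 × 11.882 × 50 = 1.2304 × 10^5
Stock = 40.6 nM × 1.2304 × 10^5 = 4.996 × 10^6 nM = 5.00 mM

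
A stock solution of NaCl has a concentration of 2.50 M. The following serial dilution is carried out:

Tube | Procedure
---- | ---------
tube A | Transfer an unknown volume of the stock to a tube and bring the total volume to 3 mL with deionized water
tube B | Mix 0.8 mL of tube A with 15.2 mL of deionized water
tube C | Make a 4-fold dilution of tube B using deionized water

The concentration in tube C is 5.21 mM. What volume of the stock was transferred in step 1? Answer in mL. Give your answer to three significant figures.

0.500 mL

Step 1: v brought to 3 mL → factor = 3 mL/v
Step 2: 0.8 mL + 15.2 mL = 16 mL total → factor 16/0.8 = 20
Step 3: 4-fold → factor 4
Product of known-step factors = 80
Overall factor = 2.50 M / (5.21 mM) = 479.85
Step-1 factor = 479.85 / 80 = 5.9981
v = 3 mL / 5.9981 = 0.500 mL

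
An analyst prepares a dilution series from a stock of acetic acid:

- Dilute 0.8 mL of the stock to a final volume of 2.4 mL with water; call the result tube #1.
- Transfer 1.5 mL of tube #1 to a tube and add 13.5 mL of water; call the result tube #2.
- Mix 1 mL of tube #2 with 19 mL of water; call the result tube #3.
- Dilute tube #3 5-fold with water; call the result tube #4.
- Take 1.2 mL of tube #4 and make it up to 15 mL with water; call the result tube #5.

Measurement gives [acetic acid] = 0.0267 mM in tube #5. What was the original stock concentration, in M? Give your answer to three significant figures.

1.00 M

Step 1: 0.8 mL brought to 2.4 mL → factor 2.4/0.8 = 3
Step 2: 1.5 mL + 13.5 mL = 15 mL total → factor 15/1.5 = 10
Step 3: 1 mL + 19 mL = 20 mL total → factor 20/1 = 20
Step 4: 5-fold → factor 5
Step 5: 1.2 mL brought to 15 mL → factor 15/1.2 = 12.5
Overall dilution factor = 3 × 10 × 20 × 5 × 12.5 = 37500
Stock = 0.0267 mM × 37500 = 1001 mM = 1.00 M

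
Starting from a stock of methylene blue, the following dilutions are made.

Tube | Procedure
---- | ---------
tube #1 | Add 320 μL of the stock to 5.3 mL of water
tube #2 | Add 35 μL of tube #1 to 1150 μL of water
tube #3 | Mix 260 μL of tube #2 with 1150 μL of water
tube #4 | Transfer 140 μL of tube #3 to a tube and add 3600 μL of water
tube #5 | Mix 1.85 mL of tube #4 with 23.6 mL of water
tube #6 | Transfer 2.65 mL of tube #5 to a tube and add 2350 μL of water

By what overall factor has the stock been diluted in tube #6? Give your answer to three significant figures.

Step 1: 320 μL + 5.3 mL = 5620 μL total → factor 5620/320 = 17.562
Step 2: 35 μL + 1150 μL = 1185 μL total → factor 1185/35 = 33.857
Step 3: 260 μL + 1150 μL = 1410 μL total → factor 1410/260 = 5.4231
Step 4: 140 μL + 3600 μL = 3740 μL total → factor 3740/140 = 26.714
Step 5: 1.85 mL + 23.6 mL = 25.45 mL total → factor 25.45/1.85 = 13.757
Step 6: 2.65 mL + 2350 μL = 5 mL total → factor 5/2.65 = 1.8868
Overall dilution factor = 17.562 × 33.857 × 5.4231 × 26.714 × 13.757 × 1.8868 = 2.236 × 10^6

2.24 × 10^6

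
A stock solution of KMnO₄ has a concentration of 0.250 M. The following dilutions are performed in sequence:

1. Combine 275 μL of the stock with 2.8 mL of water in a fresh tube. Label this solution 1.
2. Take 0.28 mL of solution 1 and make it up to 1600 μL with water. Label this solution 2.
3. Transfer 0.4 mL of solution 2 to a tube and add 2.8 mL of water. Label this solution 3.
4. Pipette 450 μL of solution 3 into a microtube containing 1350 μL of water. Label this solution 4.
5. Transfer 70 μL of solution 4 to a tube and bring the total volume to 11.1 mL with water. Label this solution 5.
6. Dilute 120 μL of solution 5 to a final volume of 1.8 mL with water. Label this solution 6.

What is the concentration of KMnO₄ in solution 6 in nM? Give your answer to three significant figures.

51.4 nM

Step 1: 275 μL + 2.8 mL = 3075 μL total → factor 3075/275 = 11.182
Step 2: 0.28 mL brought to 1600 μL → factor 1.6/0.28 = 5.7143
Step 3: 0.4 mL + 2.8 mL = 3.2 mL total → factor 3.2/0.4 = 8
Step 4: 450 μL + 1350 μL = 1800 μL total → factor 1800/450 = 4
Step 5: 70 μL brought to 11.1 mL → factor 11100/70 = 158.57
Step 6: 120 μL brought to 1.8 mL → factor 1800/120 = 15
Overall dilution factor = 11.182 × 5.7143 × 8 × 4 × 158.57 × 15 = 4.8634 × 10^6
Final = 0.250 M / 4.8634 × 10^6 = 5.140 × 10^-8 M = 51.4 nM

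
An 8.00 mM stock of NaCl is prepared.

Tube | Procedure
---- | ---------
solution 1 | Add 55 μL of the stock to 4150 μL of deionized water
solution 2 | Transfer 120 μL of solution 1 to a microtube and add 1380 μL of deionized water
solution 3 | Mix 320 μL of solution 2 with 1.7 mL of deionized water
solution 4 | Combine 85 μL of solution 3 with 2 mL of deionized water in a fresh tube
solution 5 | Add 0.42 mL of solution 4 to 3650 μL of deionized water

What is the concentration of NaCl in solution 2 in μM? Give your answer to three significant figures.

8.37 μM

Step 1: 55 μL + 4150 μL = 4205 μL total → factor 4205/55 = 76.455
Step 2: 120 μL + 1380 μL = 1500 μL total → factor 1500/120 = 12.5
Dilution factor through solution 2 = 76.455 × 12.5 = 955.68
[solution 2] = 8.00 mM / 955.68 = 0.008371 mM = 8.37 μM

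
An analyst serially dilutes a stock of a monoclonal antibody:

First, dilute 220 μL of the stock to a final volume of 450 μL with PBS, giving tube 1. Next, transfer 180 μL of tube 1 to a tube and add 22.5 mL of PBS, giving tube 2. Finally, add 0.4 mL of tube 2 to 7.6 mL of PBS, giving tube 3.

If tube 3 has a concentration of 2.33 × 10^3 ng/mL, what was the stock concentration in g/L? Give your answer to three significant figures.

12.0 g/L

Step 1: 220 μL brought to 450 μL → factor 450/220 = 2.0455
Step 2: 180 μL + 22.5 mL = 22680 μL total → factor 22680/180 = 126
Step 3: 0.4 mL + 7.6 mL = 8 mL total → factor 8/0.4 = 20
Overall dilution factor = 2.0455 × 126 × 20 = 5154.5
Stock = 2.33 × 10^3 ng/mL × 5154.5 = 1.201 × 10^7 ng/mL = 12.0 g/L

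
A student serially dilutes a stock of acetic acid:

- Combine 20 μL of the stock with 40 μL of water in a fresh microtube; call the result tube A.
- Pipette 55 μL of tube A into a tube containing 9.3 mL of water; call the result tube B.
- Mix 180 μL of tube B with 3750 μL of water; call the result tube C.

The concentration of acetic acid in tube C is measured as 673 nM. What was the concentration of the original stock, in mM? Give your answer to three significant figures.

7.50 mM

Step 1: 20 μL + 40 μL = 60 μL total → factor 60/20 = 3
Step 2: 55 μL + 9.3 mL = 9355 μL total → factor 9355/55 = 170.09
Step 3: 180 μL + 3750 μL = 3930 μL total → factor 3930/180 = 21.833
Overall dilution factor = 3 × 170.09 × 21.833 = 11141
Stock = 673 nM × 11141 = 7.498 × 10^6 nM = 7.50 mM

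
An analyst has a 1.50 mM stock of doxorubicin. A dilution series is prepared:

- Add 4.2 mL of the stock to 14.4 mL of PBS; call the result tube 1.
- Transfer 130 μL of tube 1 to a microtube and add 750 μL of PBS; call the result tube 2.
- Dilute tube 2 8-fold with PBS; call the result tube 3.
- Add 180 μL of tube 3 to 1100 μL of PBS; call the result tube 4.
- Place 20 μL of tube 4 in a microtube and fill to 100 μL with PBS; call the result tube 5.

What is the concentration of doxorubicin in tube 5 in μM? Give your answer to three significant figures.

0.176 μM

Step 1: 4.2 mL + 14.4 mL = 18.6 mL total → factor 18.6/4.2 = 4.4286
Step 2: 130 μL + 750 μL = 880 μL total → factor 880/130 = 6.7692
Step 3: 8-fold → factor 8
Step 4: 180 μL + 1100 μL = 1280 μL total → factor 1280/180 = 7.1111
Step 5: 20 μL brought to 100 μL → factor 100/20 = 5
Overall dilution factor = 4.4286 × 6.7692 × 8 × 7.1111 × 5 = 8527.1
Final = 1.50 mM / 8527.1 = 0.0001759 mM = 0.176 μM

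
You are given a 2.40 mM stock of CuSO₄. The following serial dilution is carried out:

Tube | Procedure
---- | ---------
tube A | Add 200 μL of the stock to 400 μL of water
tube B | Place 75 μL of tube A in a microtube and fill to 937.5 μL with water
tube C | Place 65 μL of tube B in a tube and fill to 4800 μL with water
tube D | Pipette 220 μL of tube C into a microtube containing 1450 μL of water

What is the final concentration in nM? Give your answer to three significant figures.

Step 1: 200 μL + 400 μL = 600 μL total → factor 600/200 = 3
Step 2: 75 μL brought to 937.5 μL → factor 937.5/75 = 12.5
Step 3: 65 μL brought to 4800 μL → factor 4800/65 = 73.846
Step 4: 220 μL + 1450 μL = 1670 μL total → factor 1670/220 = 7.5909
Overall dilution factor = 3 × 12.5 × 73.846 × 7.5909 = 21021
Final = 2.40 mM / 21021 = 0.0001142 mM = 114 nM

114 nM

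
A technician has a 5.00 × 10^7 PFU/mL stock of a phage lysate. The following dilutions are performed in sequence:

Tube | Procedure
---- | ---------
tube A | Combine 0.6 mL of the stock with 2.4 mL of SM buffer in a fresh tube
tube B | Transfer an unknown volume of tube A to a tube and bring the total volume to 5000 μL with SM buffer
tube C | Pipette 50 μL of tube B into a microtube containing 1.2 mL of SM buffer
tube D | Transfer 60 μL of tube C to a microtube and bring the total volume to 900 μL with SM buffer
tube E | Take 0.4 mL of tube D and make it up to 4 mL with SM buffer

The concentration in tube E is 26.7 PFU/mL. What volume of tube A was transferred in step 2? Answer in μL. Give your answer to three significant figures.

50.1 μL

Step 1: 0.6 mL + 2.4 mL = 3 mL total → factor 3/0.6 = 5
Step 2: v brought to 5000 μL → factor = 5000 μL/v
Step 3: 50 μL + 1.2 mL = 1250 μL total → factor 1250/50 = 25
Step 4: 60 μL brought to 900 μL → factor 900/60 = 15
Step 5: 0.4 mL brought to 4 mL → factor 4/0.4 = 10
Product of known-step factors = 18750
Overall factor = 5.00 × 10^7 PFU/mL / (26.7 PFU/mL) = 1.8727 × 10^6
Step-2 factor = 1.8727 × 10^6 / 18750 = 99.875
v = 5000 μL / 99.875 = 50.1 μL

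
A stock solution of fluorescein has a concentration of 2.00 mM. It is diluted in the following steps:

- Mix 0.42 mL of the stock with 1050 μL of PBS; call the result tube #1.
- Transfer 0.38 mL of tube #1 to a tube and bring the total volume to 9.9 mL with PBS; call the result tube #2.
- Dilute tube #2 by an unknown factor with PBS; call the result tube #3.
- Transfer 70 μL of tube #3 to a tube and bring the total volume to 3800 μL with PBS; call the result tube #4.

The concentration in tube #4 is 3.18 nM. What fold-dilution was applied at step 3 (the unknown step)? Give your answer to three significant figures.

127-fold

Step 1: 0.42 mL + 1050 μL = 1.47 mL total → factor 1.47/0.42 = 3.5
Step 2: 0.38 mL brought to 9.9 mL → factor 9.9/0.38 = 26.053
Step 3: unknown factor x
Step 4: 70 μL brought to 3800 μL → factor 3800/70 = 54.286
Product of known-step factors = 4950
Overall factor = 2.00 mM / (3.18 nM) = 6.2893 × 10^5
x = 6.2893 × 10^5 / 4950 = 127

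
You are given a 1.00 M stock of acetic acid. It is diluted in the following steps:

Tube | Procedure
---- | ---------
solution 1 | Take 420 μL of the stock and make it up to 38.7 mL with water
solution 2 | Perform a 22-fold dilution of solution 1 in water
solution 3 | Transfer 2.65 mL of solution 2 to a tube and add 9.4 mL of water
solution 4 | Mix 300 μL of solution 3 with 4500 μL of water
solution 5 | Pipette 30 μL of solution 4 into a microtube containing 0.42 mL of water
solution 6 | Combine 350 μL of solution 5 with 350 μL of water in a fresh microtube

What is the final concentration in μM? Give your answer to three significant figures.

0.226 μM

Step 1: 420 μL brought to 38.7 mL → factor 38700/420 = 92.143
Step 2: 22-fold → factor 22
Step 3: 2.65 mL + 9.4 mL = 12.05 mL total → factor 12.05/2.65 = 4.5472
Step 4: 300 μL + 4500 μL = 4800 μL total → factor 4800/300 = 16
Step 5: 30 μL + 0.42 mL = 450 μL total → factor 450/30 = 15
Step 6: 350 μL + 350 μL = 700 μL total → factor 700/350 = 2
Overall dilution factor = 92.143 × 22 × 4.5472 × 16 × 15 × 2 = 4.4245 × 10^6
Final = 1.00 M / 4.4245 × 10^6 = 2.260 × 10^-7 M = 0.226 μM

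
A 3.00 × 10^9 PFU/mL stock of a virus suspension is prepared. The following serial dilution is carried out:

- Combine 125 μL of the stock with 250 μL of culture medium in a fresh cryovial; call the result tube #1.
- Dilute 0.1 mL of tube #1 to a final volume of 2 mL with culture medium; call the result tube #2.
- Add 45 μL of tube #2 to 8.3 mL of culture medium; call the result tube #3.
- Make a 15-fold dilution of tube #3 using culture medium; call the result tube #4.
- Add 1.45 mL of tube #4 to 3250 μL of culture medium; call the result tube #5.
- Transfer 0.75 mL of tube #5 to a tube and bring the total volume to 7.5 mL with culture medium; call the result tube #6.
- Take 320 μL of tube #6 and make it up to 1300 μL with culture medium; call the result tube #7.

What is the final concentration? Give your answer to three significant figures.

137 PFU/mL

Step 1: 125 μL + 250 μL = 375 μL total → factor 375/125 = 3
Step 2: 0.1 mL brought to 2 mL → factor 2/0.1 = 20
Step 3: 45 μL + 8.3 mL = 8345 μL total → factor 8345/45 = 185.44
Step 4: 15-fold → factor 15
Step 5: 1.45 mL + 3250 μL = 4.7 mL total → factor 4.7/1.45 = 3.2414
Step 6: 0.75 mL brought to 7.5 mL → factor 7.5/0.75 = 10
Step 7: 320 μL brought to 1300 μL → factor 1300/320 = 4.0625
Overall dilution factor = 3 × 20 × 185.44 × 15 × 3.2414 × 10 × 4.0625 = 2.1978 × 10^7
Final = 3.00 × 10^9 PFU/mL / 2.1978 × 10^7 = 137 PFU/mL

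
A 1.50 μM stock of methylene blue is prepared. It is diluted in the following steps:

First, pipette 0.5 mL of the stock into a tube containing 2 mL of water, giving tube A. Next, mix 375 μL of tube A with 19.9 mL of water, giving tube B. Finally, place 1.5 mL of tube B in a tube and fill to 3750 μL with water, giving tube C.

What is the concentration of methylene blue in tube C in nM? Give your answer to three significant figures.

2.22 nM

Step 1: 0.5 mL + 2 mL = 2.5 mL total → factor 2.5/0.5 = 5
Step 2: 375 μL + 19.9 mL = 20275 μL total → factor 20275/375 = 54.067
Step 3: 1.5 mL brought to 3750 μL → factor 3.75/1.5 = 2.5
Overall dilution factor = 5 × 54.067 × 2.5 = 675.83
Final = 1.50 μM / 675.83 = 0.002219 μM = 2.22 nM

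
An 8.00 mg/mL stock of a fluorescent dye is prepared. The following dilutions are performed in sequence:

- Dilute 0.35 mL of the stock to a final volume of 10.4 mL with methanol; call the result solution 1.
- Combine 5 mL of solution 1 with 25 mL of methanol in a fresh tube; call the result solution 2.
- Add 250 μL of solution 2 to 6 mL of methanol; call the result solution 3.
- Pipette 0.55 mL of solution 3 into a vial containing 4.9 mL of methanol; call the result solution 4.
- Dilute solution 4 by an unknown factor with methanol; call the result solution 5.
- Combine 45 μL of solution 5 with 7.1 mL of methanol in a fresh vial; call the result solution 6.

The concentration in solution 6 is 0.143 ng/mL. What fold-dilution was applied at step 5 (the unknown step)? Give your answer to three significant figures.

Step 1: 0.35 mL brought to 10.4 mL → factor 10.4/0.35 = 29.714
Step 2: 5 mL + 25 mL = 30 mL total → factor 30/5 = 6
Step 3: 250 μL + 6 mL = 6250 μL total → factor 6250/250 = 25
Step 4: 0.55 mL + 4.9 mL = 5.45 mL total → factor 5.45/0.55 = 9.9091
Step 5: unknown factor x
Step 6: 45 μL + 7.1 mL = 7145 μL total → factor 7145/45 = 158.78
Product of known-step factors = 7.0126 × 10^6
Overall factor = 8.00 mg/mL / (0.143 ng/mL) = 5.5944 × 10^7
x = 5.5944 × 10^7 / 7.0126 × 10^6 = 7.98

7.98-fold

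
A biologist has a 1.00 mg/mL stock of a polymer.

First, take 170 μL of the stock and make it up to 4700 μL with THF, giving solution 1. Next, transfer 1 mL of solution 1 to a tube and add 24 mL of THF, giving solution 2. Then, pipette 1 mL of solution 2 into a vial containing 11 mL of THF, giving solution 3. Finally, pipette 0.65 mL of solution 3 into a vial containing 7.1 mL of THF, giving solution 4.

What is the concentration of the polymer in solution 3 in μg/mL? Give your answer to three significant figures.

Step 1: 170 μL brought to 4700 μL → factor 4700/170 = 27.647
Step 2: 1 mL + 24 mL = 25 mL total → factor 25/1 = 25
Step 3: 1 mL + 11 mL = 12 mL total → factor 12/1 = 12
Dilution factor through solution 3 = 27.647 × 25 × 12 = 8294.1
[solution 3] = 1.00 mg/mL / 8294.1 = 0.0001206 mg/mL = 0.121 μg/mL

0.121 μg/mL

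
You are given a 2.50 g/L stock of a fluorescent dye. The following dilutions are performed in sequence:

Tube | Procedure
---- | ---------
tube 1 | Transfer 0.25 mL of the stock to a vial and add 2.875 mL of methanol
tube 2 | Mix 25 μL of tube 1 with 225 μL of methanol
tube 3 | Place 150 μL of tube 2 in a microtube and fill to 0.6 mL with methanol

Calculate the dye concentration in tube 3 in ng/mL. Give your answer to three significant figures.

Step 1: 0.25 mL + 2.875 mL = 3.125 mL total → factor 3.125/0.25 = 12.5
Step 2: 25 μL + 225 μL = 250 μL total → factor 250/25 = 10
Step 3: 150 μL brought to 0.6 mL → factor 600/150 = 4
Dilution factor through tube 3 = 12.5 × 10 × 4 = 500
[tube 3] = 2.50 g/L / 500 = 0.005000 g/L = 5.00 × 10^3 ng/mL

5.00 × 10^3 ng/mL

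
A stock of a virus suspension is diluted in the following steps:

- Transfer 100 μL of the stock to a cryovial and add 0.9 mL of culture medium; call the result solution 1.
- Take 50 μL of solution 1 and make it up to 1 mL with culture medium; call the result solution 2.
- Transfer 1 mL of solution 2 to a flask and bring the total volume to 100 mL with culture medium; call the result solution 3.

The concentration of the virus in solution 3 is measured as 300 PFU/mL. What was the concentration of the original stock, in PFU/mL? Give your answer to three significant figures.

Step 1: 100 μL + 0.9 mL = 1000 μL total → factor 1000/100 = 10
Step 2: 50 μL brought to 1 mL → factor 1000/50 = 20
Step 3: 1 mL brought to 100 mL → factor 100/1 = 100
Overall dilution factor = 10 × 20 × 100 = 20000
Stock = 300 PFU/mL × 20000 = 6.00 × 10^6 PFU/mL

6.00 × 10^6 PFU/mL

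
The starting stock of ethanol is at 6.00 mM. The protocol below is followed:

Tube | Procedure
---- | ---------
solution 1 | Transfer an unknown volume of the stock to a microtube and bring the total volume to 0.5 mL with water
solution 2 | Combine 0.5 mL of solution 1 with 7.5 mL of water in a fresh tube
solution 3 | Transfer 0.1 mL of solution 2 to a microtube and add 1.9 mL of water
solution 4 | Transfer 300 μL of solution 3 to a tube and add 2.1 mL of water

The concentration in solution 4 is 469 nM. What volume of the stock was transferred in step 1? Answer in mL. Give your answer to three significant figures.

Step 1: v brought to 0.5 mL → factor = 0.5 mL/v
Step 2: 0.5 mL + 7.5 mL = 8 mL total → factor 8/0.5 = 16
Step 3: 0.1 mL + 1.9 mL = 2 mL total → factor 2/0.1 = 20
Step 4: 300 μL + 2.1 mL = 2400 μL total → factor 2400/300 = 8
Product of known-step factors = 2560
Overall factor = 6.00 mM / (469 nM) = 12793
Step-1 factor = 12793 / 2560 = 4.9973
v = 0.5 mL / 4.9973 = 0.100 mL

0.100 mL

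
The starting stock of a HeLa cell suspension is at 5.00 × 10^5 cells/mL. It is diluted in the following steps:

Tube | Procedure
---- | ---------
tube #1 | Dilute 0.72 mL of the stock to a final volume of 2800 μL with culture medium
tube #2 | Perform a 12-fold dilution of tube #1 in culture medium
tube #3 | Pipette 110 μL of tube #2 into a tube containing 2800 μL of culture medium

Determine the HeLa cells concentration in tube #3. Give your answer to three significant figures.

Step 1: 0.72 mL brought to 2800 μL → factor 2.8/0.72 = 3.8889
Step 2: 12-fold → factor 12
Step 3: 110 μL + 2800 μL = 2910 μL total → factor 2910/110 = 26.455
Overall dilution factor = 3.8889 × 12 × 26.455 = 1234.5
Final = 5.00 × 10^5 cells/mL / 1234.5 = 405 cells/mL

405 cells/mL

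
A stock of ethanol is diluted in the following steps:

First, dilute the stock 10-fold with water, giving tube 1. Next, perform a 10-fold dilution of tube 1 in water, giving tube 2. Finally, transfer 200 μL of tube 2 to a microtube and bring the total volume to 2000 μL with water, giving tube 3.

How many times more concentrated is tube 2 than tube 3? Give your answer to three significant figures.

10.0

Step 1: 10-fold → factor 10
Step 2: 10-fold → factor 10
Step 3: 200 μL brought to 2000 μL → factor 2000/200 = 10
Dilution factor to tube 2 = 100; to tube 3 = 1000
[tube 2]/[tube 3] = (factor to tube 3)/(factor to tube 2) = 1000/100 = 10.0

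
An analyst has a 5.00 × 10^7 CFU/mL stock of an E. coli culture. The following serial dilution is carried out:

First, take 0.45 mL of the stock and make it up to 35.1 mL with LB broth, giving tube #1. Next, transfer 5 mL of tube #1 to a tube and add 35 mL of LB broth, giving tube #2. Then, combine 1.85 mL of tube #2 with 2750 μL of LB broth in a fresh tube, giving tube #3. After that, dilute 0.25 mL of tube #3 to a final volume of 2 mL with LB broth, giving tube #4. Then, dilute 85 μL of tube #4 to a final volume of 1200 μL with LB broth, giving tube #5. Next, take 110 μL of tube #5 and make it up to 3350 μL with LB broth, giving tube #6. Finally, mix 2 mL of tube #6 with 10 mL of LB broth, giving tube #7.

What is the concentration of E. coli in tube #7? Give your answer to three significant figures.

1.56 CFU/mL

Step 1: 0.45 mL brought to 35.1 mL → factor 35.1/0.45 = 78
Step 2: 5 mL + 35 mL = 40 mL total → factor 40/5 = 8
Step 3: 1.85 mL + 2750 μL = 4.6 mL total → factor 4.6/1.85 = 2.4865
Step 4: 0.25 mL brought to 2 mL → factor 2/0.25 = 8
Step 5: 85 μL brought to 1200 μL → factor 1200/85 = 14.118
Step 6: 110 μL brought to 3350 μL → factor 3350/110 = 30.455
Step 7: 2 mL + 10 mL = 12 mL total → factor 12/2 = 6
Overall dilution factor = 78 × 8 × 2.4865 × 8 × 14.118 × 30.455 × 6 = 3.202 × 10^7
Final = 5.00 × 10^7 CFU/mL / 3.202 × 10^7 = 1.56 CFU/mL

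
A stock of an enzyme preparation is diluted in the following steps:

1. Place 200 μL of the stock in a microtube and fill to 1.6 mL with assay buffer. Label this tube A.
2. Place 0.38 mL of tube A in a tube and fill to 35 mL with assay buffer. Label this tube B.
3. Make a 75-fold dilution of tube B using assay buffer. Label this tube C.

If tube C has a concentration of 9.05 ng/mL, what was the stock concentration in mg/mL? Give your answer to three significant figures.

0.500 mg/mL

Step 1: 200 μL brought to 1.6 mL → factor 1600/200 = 8
Step 2: 0.38 mL brought to 35 mL → factor 35/0.38 = 92.105
Step 3: 75-fold → factor 75
Overall dilution factor = 8 × 92.105 × 75 = 55263
Stock = 9.05 ng/mL × 55263 = 5.001 × 10^5 ng/mL = 0.500 mg/mL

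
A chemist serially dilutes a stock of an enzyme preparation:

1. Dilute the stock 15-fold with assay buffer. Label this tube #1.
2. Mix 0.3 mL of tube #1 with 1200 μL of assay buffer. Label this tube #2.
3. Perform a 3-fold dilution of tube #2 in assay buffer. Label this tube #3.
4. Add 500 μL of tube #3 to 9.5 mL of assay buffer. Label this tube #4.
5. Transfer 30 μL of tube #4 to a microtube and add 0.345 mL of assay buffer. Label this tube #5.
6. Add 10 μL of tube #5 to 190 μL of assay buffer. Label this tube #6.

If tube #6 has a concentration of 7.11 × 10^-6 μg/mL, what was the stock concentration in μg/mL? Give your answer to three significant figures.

8.00 μg/mL

Step 1: 15-fold → factor 15
Step 2: 0.3 mL + 1200 μL = 1.5 mL total → factor 1.5/0.3 = 5
Step 3: 3-fold → factor 3
Step 4: 500 μL + 9.5 mL = 10000 μL total → factor 10000/500 = 20
Step 5: 30 μL + 0.345 mL = 375 μL total → factor 375/30 = 12.5
Step 6: 10 μL + 190 μL = 200 μL total → factor 200/10 = 20
Overall dilution factor = 15 × 5 × 3 × 20 × 12.5 × 20 = 1.125 × 10^6
Stock = 7.11 × 10^-6 μg/mL × 1.125 × 10^6 = 8.00 μg/mL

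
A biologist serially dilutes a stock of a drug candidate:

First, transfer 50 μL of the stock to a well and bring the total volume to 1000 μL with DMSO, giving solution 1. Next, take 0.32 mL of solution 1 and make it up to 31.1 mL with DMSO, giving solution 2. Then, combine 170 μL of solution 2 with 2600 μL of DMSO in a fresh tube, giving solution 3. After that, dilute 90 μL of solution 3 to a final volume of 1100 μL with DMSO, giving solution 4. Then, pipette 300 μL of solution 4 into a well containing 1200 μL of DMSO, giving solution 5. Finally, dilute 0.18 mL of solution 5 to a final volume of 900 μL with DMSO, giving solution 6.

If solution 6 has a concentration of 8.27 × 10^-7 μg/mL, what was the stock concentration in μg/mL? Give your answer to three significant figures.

Step 1: 50 μL brought to 1000 μL → factor 1000/50 = 20
Step 2: 0.32 mL brought to 31.1 mL → factor 31.1/0.32 = 97.188
Step 3: 170 μL + 2600 μL = 2770 μL total → factor 2770/170 = 16.294
Step 4: 90 μL brought to 1100 μL → factor 1100/90 = 12.222
Step 5: 300 μL + 1200 μL = 1500 μL total → factor 1500/300 = 5
Step 6: 0.18 mL brought to 900 μL → factor 0.9/0.18 = 5
Overall dilution factor = 20 × 97.188 × 16.294 × 12.222 × 5 × 5 = 9.6775 × 10^6
Stock = 8.27 × 10^-7 μg/mL × 9.6775 × 10^6 = 8.00 μg/mL

8.00 μg/mL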